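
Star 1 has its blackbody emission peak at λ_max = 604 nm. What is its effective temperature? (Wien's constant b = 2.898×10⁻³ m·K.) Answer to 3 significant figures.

T = b/λ_max = 2.898×10⁻³ / (604×10⁻⁹) = 4798 K.

4.80×10^3 K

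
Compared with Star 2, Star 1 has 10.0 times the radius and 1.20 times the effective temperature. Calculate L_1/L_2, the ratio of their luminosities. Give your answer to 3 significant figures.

207

From the Stefan–Boltzmann law, L ∝ R²T⁴, so
L_1/L_2 = (R_1/R_2)² (T_1/T_2)⁴ = (10.0)² × (1.20)⁴ = 100.0 × 2.074 = 207.4.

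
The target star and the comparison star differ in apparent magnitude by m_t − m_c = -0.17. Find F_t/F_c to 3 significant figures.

F_t/F_c = 10^(−(m_t − m_c)/2.5) = 10^(0.17/2.5) = 10^0.068 = 1.169.

1.17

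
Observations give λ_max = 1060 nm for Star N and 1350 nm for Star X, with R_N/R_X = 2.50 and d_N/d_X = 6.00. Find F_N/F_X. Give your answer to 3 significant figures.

0.457

Wien's law: T_N/T_X = λ_X/λ_N = 1350/1060 = 1.274.
L_N/L_X = (R_N/R_X)²(T_N/T_X)⁴ = (2.50)²(1.274)⁴ = 16.44.
F_N/F_X = (L_N/L_X)/(d_N/d_X)² = 16.44/(6.00)² = 0.4568.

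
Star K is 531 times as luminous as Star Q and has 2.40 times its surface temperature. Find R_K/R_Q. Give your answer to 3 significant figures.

4.00

L ∝ R²T⁴ gives R ∝ √L / T², so
R_K/R_Q = √(531) / (2.40)² = 23.04 / 5.760 = 4.001.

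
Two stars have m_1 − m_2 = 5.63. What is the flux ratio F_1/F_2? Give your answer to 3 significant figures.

F_1/F_2 = 10^(−(m_1 − m_2)/2.5) = 10^(-5.63/2.5) = 10^-2.252 = 0.005598.

0.00560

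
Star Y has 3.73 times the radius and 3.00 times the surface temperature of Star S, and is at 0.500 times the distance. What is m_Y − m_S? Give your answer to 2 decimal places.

L_Y/L_S = (3.73)²(3.00)⁴ = 1127.
F_Y/F_S = (L_Y/L_S)/(d_Y/d_S)² = 1127/0.2500 = 4508.
m_Y − m_S = −2.5 log₁₀(4508) = -9.13.

-9.13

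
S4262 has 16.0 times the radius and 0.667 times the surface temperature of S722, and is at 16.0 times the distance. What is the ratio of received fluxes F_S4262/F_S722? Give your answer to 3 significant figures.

0.198

L_S4262/L_S722 = (R_S4262/R_S722)²(T_S4262/T_S722)⁴ = (16.0)² × (0.667)⁴ = 50.67.
F_S4262/F_S722 = (L_S4262/L_S722)/(d_S4262/d_S722)² = 50.67 / (16.0)² = 0.1979.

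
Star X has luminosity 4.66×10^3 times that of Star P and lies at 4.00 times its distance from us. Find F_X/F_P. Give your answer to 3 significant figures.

291

F = L/(4πd²), so F_X/F_P = (L_X/L_P) / (d_X/d_P)²
= 4.66×10^3 / (4.00)² = 4.66×10^3 / 16.00 = 291.2.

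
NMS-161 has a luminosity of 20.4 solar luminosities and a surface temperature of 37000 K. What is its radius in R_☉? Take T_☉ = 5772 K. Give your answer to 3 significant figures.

R/R_☉ = √(L/L_☉) / (T/T_☉)² = √(20.4) / (6.410)²
       = 4.517 / 41.09 = 0.1099.

0.110 R_☉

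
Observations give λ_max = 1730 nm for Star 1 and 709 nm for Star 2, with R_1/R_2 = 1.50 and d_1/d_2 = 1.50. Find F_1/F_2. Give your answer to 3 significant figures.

0.0282

Wien's law: T_1/T_2 = λ_2/λ_1 = 709/1730 = 0.4098.
L_1/L_2 = (R_1/R_2)²(T_1/T_2)⁴ = (1.50)²(0.4098)⁴ = 0.06347.
F_1/F_2 = (L_1/L_2)/(d_1/d_2)² = 0.06347/(1.50)² = 0.02821.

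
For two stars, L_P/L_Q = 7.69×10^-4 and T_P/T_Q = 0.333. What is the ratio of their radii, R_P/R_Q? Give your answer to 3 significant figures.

L ∝ R²T⁴ gives R ∝ √L / T², so
R_P/R_Q = √(7.69×10^-4) / (0.333)² = 0.02773 / 0.1109 = 0.2501.

0.250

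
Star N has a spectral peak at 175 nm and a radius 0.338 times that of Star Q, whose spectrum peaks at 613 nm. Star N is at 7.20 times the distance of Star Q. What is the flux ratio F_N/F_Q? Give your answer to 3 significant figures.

Wien's law: T_N/T_Q = λ_Q/λ_N = 613/175 = 3.503.
L_N/L_Q = (R_N/R_Q)²(T_N/T_Q)⁴ = (0.338)²(3.503)⁴ = 17.20.
F_N/F_Q = (L_N/L_Q)/(d_N/d_Q)² = 17.20/(7.20)² = 0.3318.

0.332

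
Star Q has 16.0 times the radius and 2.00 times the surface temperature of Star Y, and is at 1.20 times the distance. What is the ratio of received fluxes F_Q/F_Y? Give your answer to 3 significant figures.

2.84×10^3

L_Q/L_Y = (R_Q/R_Y)²(T_Q/T_Y)⁴ = (16.0)² × (2.00)⁴ = 4096.
F_Q/F_Y = (L_Q/L_Y)/(d_Q/d_Y)² = 4096 / (1.20)² = 2844.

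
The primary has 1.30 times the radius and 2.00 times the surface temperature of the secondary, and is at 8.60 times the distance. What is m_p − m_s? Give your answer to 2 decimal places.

1.09

L_p/L_s = (1.30)²(2.00)⁴ = 27.04.
F_p/F_s = (L_p/L_s)/(d_p/d_s)² = 27.04/73.96 = 0.3656.
m_p − m_s = −2.5 log₁₀(0.3656) = 1.09.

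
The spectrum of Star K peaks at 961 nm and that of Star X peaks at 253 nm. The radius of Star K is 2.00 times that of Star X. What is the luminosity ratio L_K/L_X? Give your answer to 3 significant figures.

0.0192

Wien's law gives T ∝ 1/λ_max, so T_K/T_X = λ_X/λ_K = 253/961 = 0.2633.
Then L ∝ R²T⁴ gives L_K/L_X = (2.00)² × (0.2633)⁴ = 4.000 × 0.004804 = 0.01922.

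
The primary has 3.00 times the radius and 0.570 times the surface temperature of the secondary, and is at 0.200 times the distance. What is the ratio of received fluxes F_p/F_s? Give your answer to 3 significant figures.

L_p/L_s = (R_p/R_s)²(T_p/T_s)⁴ = (3.00)² × (0.570)⁴ = 0.9500.
F_p/F_s = (L_p/L_s)/(d_p/d_s)² = 0.9500 / (0.200)² = 23.75.

23.8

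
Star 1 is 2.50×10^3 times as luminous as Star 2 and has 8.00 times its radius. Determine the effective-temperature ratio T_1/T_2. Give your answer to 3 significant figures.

2.50

L ∝ R²T⁴ gives T ∝ (L/R²)^(1/4), so
T_1/T_2 = (2.50×10^3 / 8.00²)^(1/4) = (39.06)^(1/4) = 2.500.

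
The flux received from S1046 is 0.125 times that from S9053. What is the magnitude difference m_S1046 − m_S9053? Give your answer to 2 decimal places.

m_S1046 − m_S9053 = −2.5 log₁₀(F_S1046/F_S9053) = −2.5 log₁₀(0.125) = −2.5 × (-0.903) = 2.258.

2.26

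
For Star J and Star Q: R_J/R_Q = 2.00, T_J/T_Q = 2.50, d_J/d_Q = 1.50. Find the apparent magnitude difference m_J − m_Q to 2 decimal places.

-4.60

L_J/L_Q = (2.00)²(2.50)⁴ = 156.2.
F_J/F_Q = (L_J/L_Q)/(d_J/d_Q)² = 156.2/2.250 = 69.44.
m_J − m_Q = −2.5 log₁₀(69.44) = -4.60.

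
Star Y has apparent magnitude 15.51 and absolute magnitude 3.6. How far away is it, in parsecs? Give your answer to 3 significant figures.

2.41×10^3 pc

m − M = 5 log₁₀(d/10 pc)
15.51 − (3.6) = 11.91 = 5 log₁₀(d/10)
d = 10 × 10^(11.91/5) = 10 × 10^2.382 = 2410 pc.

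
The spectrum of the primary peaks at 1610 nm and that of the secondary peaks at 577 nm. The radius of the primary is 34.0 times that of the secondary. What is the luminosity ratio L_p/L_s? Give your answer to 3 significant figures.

19.1

Wien's law gives T ∝ 1/λ_max, so T_p/T_s = λ_s/λ_p = 577/1610 = 0.3584.
Then L ∝ R²T⁴ gives L_p/L_s = (34.0)² × (0.3584)⁴ = 1156 × 0.01650 = 19.07.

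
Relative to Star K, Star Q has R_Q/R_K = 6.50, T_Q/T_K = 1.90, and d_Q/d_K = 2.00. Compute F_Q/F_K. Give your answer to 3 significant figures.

138

L_Q/L_K = (R_Q/R_K)²(T_Q/T_K)⁴ = (6.50)² × (1.90)⁴ = 550.6.
F_Q/F_K = (L_Q/L_K)/(d_Q/d_K)² = 550.6 / (2.00)² = 137.7.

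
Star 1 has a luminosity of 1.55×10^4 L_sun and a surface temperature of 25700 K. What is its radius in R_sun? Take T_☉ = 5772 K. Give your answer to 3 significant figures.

R/R_☉ = √(L/L_☉) / (T/T_☉)² = √(1.55×10^4) / (4.453)²
       = 124.5 / 19.83 = 6.280.

6.28 R_sun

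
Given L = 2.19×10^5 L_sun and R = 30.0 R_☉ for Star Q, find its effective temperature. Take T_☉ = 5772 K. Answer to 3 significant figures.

2.28×10^4 K

T/T_☉ = (L/L_☉)^(1/4) / (R/R_☉)^(1/2)
T = 5772 × (2.19×10^5)^(1/4) / √(30.0) = 5772 × 21.63 / 5.477 = 2.280×10^4 K.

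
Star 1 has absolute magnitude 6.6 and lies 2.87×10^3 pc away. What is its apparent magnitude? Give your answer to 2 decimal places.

18.89

m = M + 5 log₁₀(d/10 pc) = 6.6 + 5 log₁₀(2.87×10^3/10)
  = 6.6 + 5 × 2.458 = 6.6 + 12.29 = 18.89.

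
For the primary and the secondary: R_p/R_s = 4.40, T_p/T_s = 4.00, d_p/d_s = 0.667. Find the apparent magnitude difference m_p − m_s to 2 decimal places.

L_p/L_s = (4.40)²(4.00)⁴ = 4956.
F_p/F_s = (L_p/L_s)/(d_p/d_s)² = 4956/0.4449 = 1.114×10^4.
m_p − m_s = −2.5 log₁₀(1.114×10^4) = -10.12.

-10.12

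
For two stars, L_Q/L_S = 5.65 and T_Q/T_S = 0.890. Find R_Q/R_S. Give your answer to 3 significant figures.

3.00

L ∝ R²T⁴ gives R ∝ √L / T², so
R_Q/R_S = √(5.65) / (0.890)² = 2.377 / 0.7921 = 3.001.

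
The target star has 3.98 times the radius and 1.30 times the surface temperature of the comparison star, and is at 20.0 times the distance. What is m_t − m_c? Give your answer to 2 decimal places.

2.37

L_t/L_c = (3.98)²(1.30)⁴ = 45.24.
F_t/F_c = (L_t/L_c)/(d_t/d_c)² = 45.24/400.0 = 0.1131.
m_t − m_c = −2.5 log₁₀(0.1131) = 2.37.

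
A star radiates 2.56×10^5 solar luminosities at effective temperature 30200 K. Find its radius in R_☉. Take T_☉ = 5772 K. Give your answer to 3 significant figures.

R/R_☉ = √(L/L_☉) / (T/T_☉)² = √(2.56×10^5) / (5.232)²
       = 506.0 / 27.38 = 18.48.

18.5 R_☉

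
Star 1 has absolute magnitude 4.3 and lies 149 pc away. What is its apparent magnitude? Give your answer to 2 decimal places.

m = M + 5 log₁₀(d/10 pc) = 4.3 + 5 log₁₀(149/10)
  = 4.3 + 5 × 1.173 = 4.3 + 5.87 = 10.17.

10.17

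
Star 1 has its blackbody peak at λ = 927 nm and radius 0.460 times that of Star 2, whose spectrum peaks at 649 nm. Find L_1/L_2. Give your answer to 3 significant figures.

Wien's law gives T ∝ 1/λ_max, so T_1/T_2 = λ_2/λ_1 = 649/927 = 0.7001.
Then L ∝ R²T⁴ gives L_1/L_2 = (0.460)² × (0.7001)⁴ = 0.2116 × 0.2402 = 0.05084.

0.0508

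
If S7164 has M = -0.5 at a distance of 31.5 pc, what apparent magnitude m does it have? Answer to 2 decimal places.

m = M + 5 log₁₀(d/10 pc) = -0.5 + 5 log₁₀(31.5/10)
  = -0.5 + 5 × 0.498 = -0.5 + 2.49 = 1.99.

1.99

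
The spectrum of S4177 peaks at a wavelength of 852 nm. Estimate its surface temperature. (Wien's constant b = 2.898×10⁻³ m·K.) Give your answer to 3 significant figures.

T = b/λ_max = 2.898×10⁻³ / (852×10⁻⁹) = 3401 K.

3.40×10^3 K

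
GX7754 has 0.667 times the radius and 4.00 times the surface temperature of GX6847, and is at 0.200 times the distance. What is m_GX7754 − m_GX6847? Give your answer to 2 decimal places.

-8.64

L_GX7754/L_GX6847 = (0.667)²(4.00)⁴ = 113.9.
F_GX7754/F_GX6847 = (L_GX7754/L_GX6847)/(d_GX7754/d_GX6847)² = 113.9/0.04000 = 2847.
m_GX7754 − m_GX6847 = −2.5 log₁₀(2847) = -8.64.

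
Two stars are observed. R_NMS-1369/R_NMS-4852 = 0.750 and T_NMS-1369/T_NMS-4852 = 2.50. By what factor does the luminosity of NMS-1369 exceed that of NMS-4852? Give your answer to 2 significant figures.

From the Stefan–Boltzmann law, L ∝ R²T⁴, so
L_NMS-1369/L_NMS-4852 = (R_NMS-1369/R_NMS-4852)² (T_NMS-1369/T_NMS-4852)⁴ = (0.750)² × (2.50)⁴ = 0.5625 × 39.06 = 21.97.

22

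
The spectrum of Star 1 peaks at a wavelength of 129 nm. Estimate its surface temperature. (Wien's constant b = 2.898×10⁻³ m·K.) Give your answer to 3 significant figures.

2.25×10^4 K

T = b/λ_max = 2.898×10⁻³ / (129×10⁻⁹) = 2.247×10^4 K.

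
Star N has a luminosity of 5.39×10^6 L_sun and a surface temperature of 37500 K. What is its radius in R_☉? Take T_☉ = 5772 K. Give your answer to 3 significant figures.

55.0 R_☉

R/R_☉ = √(L/L_☉) / (T/T_☉)² = √(5.39×10^6) / (6.497)²
       = 2322 / 42.21 = 55.00.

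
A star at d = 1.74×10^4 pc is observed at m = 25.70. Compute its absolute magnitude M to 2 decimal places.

M = m − 5 log₁₀(d/10 pc) = 25.70 − 5 log₁₀(1.74×10^4/10)
  = 25.70 − 5 × 3.241 = 25.70 − 16.20 = 9.50.

9.50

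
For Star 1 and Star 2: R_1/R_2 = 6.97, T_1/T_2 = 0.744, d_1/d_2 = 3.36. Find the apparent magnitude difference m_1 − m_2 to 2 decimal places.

-0.30

L_1/L_2 = (6.97)²(0.744)⁴ = 14.89.
F_1/F_2 = (L_1/L_2)/(d_1/d_2)² = 14.89/11.29 = 1.318.
m_1 − m_2 = −2.5 log₁₀(1.318) = -0.30.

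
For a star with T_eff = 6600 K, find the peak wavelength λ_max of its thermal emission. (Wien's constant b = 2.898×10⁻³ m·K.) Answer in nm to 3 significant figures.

439 nm

λ_max = b/T = 2.898×10⁻³ / 6600 = 4.39×10^-7 m = 439.1 nm.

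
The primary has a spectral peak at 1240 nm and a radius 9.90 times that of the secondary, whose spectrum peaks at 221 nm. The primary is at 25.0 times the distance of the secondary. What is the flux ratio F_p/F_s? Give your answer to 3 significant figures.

Wien's law: T_p/T_s = λ_s/λ_p = 221/1240 = 0.1782.
L_p/L_s = (R_p/R_s)²(T_p/T_s)⁴ = (9.90)²(0.1782)⁴ = 0.09889.
F_p/F_s = (L_p/L_s)/(d_p/d_s)² = 0.09889/(25.0)² = 1.582×10^-4.

1.58×10^-4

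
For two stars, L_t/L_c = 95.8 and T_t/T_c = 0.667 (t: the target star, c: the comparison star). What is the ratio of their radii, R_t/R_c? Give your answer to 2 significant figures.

L ∝ R²T⁴ gives R ∝ √L / T², so
R_t/R_c = √(95.8) / (0.667)² = 9.788 / 0.4449 = 22.00.

22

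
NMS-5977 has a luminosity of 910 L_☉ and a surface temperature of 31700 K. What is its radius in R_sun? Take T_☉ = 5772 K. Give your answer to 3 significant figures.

1.00 R_sun

R/R_☉ = √(L/L_☉) / (T/T_☉)² = √(910) / (5.492)²
       = 30.17 / 30.16 = 1.000.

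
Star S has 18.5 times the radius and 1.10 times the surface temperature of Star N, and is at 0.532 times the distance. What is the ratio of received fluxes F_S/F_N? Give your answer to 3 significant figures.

L_S/L_N = (R_S/R_N)²(T_S/T_N)⁴ = (18.5)² × (1.10)⁴ = 501.1.
F_S/F_N = (L_S/L_N)/(d_S/d_N)² = 501.1 / (0.532)² = 1770.

1.77×10^3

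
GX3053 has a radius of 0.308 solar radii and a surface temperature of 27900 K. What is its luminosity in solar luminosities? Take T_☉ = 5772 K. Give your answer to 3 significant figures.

51.8 solar luminosities

L/L_☉ = (R/R_☉)² (T/T_☉)⁴ = (0.308)² × (27900/5772)⁴
       = 0.09486 × (4.834)⁴ = 0.09486 × 545.9 = 51.79.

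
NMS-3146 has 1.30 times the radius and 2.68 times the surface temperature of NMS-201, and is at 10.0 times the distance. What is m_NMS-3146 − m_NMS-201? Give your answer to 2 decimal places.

L_NMS-3146/L_NMS-201 = (1.30)²(2.68)⁴ = 87.18.
F_NMS-3146/F_NMS-201 = (L_NMS-3146/L_NMS-201)/(d_NMS-3146/d_NMS-201)² = 87.18/100.0 = 0.8718.
m_NMS-3146 − m_NMS-201 = −2.5 log₁₀(0.8718) = 0.15.

0.15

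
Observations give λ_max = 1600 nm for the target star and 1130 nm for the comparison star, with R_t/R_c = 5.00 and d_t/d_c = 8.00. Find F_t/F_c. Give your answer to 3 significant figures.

0.0972

Wien's law: T_t/T_c = λ_c/λ_t = 1130/1600 = 0.7063.
L_t/L_c = (R_t/R_c)²(T_t/T_c)⁴ = (5.00)²(0.7063)⁴ = 6.220.
F_t/F_c = (L_t/L_c)/(d_t/d_c)² = 6.220/(8.00)² = 0.09718.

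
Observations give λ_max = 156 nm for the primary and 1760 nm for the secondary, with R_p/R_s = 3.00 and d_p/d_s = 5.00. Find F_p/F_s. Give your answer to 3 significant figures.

Wien's law: T_p/T_s = λ_s/λ_p = 1760/156 = 11.28.
L_p/L_s = (R_p/R_s)²(T_p/T_s)⁴ = (3.00)²(11.28)⁴ = 1.458×10^5.
F_p/F_s = (L_p/L_s)/(d_p/d_s)² = 1.458×10^5/(5.00)² = 5833.

5.83×10^3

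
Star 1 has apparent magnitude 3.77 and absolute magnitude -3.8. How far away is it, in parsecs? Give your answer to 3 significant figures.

m − M = 5 log₁₀(d/10 pc)
3.77 − (-3.8) = 7.57 = 5 log₁₀(d/10)
d = 10 × 10^(7.57/5) = 10 × 10^1.514 = 326.6 pc.

327 pc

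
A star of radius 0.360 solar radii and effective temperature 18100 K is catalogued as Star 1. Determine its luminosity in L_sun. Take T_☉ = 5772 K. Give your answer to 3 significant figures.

12.5 L_sun

L/L_☉ = (R/R_☉)² (T/T_☉)⁴ = (0.360)² × (18100/5772)⁴
       = 0.1296 × (3.136)⁴ = 0.1296 × 96.70 = 12.53.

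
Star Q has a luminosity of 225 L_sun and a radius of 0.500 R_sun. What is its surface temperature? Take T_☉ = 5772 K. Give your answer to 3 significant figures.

3.16×10^4 K

T/T_☉ = (L/L_☉)^(1/4) / (R/R_☉)^(1/2)
T = 5772 × (225)^(1/4) / √(0.500) = 5772 × 3.873 / 0.7071 = 3.161×10^4 K.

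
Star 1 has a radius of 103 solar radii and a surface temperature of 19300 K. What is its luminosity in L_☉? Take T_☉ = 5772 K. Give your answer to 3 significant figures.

L/L_☉ = (R/R_☉)² (T/T_☉)⁴ = (103)² × (19300/5772)⁴
       = 1.061×10^4 × (3.344)⁴ = 1.061×10^4 × 125.0 = 1.326×10^6.

1.33×10^6 L_☉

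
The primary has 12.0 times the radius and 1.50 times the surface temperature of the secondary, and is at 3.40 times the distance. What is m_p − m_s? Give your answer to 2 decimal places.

L_p/L_s = (12.0)²(1.50)⁴ = 729.0.
F_p/F_s = (L_p/L_s)/(d_p/d_s)² = 729.0/11.56 = 63.06.
m_p − m_s = −2.5 log₁₀(63.06) = -4.50.

-4.50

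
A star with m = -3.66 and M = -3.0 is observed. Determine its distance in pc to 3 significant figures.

7.38 pc

m − M = 5 log₁₀(d/10 pc)
-3.66 − (-3.0) = -0.66 = 5 log₁₀(d/10)
d = 10 × 10^(-0.66/5) = 10 × 10^-0.132 = 7.379 pc.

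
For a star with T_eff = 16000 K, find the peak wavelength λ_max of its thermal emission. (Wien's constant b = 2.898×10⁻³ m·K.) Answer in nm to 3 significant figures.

λ_max = b/T = 2.898×10⁻³ / 16000 = 1.81×10^-7 m = 181.1 nm.

181 nm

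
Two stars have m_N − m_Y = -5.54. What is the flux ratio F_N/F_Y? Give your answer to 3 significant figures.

164

F_N/F_Y = 10^(−(m_N − m_Y)/2.5) = 10^(5.54/2.5) = 10^2.216 = 164.4.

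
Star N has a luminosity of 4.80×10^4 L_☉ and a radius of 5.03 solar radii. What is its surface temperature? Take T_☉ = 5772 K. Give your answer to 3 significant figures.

T/T_☉ = (L/L_☉)^(1/4) / (R/R_☉)^(1/2)
T = 5772 × (4.80×10^4)^(1/4) / √(5.03) = 5772 × 14.80 / 2.243 = 3.809×10^4 K.

3.81×10^4 K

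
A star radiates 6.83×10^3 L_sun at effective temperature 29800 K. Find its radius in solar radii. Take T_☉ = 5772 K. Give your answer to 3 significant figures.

R/R_☉ = √(L/L_☉) / (T/T_☉)² = √(6.83×10^3) / (5.163)²
       = 82.64 / 26.66 = 3.100.

3.10 solar radii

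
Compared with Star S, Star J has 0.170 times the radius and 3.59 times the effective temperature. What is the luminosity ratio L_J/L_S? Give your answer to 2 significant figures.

From the Stefan–Boltzmann law, L ∝ R²T⁴, so
L_J/L_S = (R_J/R_S)² (T_J/T_S)⁴ = (0.170)² × (3.59)⁴ = 0.02890 × 166.1 = 4.800.

4.8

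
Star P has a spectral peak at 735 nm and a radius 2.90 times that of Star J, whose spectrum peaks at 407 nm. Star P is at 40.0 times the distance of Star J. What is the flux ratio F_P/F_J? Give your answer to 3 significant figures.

Wien's law: T_P/T_J = λ_J/λ_P = 407/735 = 0.5537.
L_P/L_J = (R_P/R_J)²(T_P/T_J)⁴ = (2.90)²(0.5537)⁴ = 0.7907.
F_P/F_J = (L_P/L_J)/(d_P/d_J)² = 0.7907/(40.0)² = 4.942×10^-4.

4.94×10^-4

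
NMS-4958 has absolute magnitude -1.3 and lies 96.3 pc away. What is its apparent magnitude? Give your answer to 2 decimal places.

m = M + 5 log₁₀(d/10 pc) = -1.3 + 5 log₁₀(96.3/10)
  = -1.3 + 5 × 0.984 = -1.3 + 4.92 = 3.62.

3.62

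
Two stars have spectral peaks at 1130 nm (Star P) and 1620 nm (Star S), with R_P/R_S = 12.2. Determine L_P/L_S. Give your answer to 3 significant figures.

Wien's law gives T ∝ 1/λ_max, so T_P/T_S = λ_S/λ_P = 1620/1130 = 1.434.
Then L ∝ R²T⁴ gives L_P/L_S = (12.2)² × (1.434)⁴ = 148.8 × 4.224 = 628.7.

629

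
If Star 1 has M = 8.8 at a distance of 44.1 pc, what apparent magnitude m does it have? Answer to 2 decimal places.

m = M + 5 log₁₀(d/10 pc) = 8.8 + 5 log₁₀(44.1/10)
  = 8.8 + 5 × 0.644 = 8.8 + 3.22 = 12.02.

12.02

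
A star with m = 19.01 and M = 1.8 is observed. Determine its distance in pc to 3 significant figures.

m − M = 5 log₁₀(d/10 pc)
19.01 − (1.8) = 17.21 = 5 log₁₀(d/10)
d = 10 × 10^(17.21/5) = 10 × 10^3.442 = 2.767×10^4 pc.

2.77×10^4 pc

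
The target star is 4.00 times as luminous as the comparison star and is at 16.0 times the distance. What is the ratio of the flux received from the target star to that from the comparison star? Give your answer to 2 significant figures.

F = L/(4πd²), so F_t/F_c = (L_t/L_c) / (d_t/d_c)²
= 4.00 / (16.0)² = 4.00 / 256.0 = 0.01562.

0.016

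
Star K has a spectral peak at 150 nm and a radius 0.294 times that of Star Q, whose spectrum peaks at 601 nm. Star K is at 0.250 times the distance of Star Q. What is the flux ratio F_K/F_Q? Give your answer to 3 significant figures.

Wien's law: T_K/T_Q = λ_Q/λ_K = 601/150 = 4.007.
L_K/L_Q = (R_K/R_Q)²(T_K/T_Q)⁴ = (0.294)²(4.007)⁴ = 22.28.
F_K/F_Q = (L_K/L_Q)/(d_K/d_Q)² = 22.28/(0.250)² = 356.4.

356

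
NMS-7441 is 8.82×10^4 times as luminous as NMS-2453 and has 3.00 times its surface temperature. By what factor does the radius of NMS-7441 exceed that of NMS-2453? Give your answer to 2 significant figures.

L ∝ R²T⁴ gives R ∝ √L / T², so
R_NMS-7441/R_NMS-2453 = √(8.82×10^4) / (3.00)² = 297.0 / 9.000 = 33.00.

33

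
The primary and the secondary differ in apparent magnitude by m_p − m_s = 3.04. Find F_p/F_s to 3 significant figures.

F_p/F_s = 10^(−(m_p − m_s)/2.5) = 10^(-3.04/2.5) = 10^-1.216 = 0.06081.

0.0608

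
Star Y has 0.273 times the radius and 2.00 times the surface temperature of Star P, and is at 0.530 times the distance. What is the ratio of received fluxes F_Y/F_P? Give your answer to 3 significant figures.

L_Y/L_P = (R_Y/R_P)²(T_Y/T_P)⁴ = (0.273)² × (2.00)⁴ = 1.192.
F_Y/F_P = (L_Y/L_P)/(d_Y/d_P)² = 1.192 / (0.530)² = 4.245.

4.25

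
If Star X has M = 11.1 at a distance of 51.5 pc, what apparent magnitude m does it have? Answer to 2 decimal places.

m = M + 5 log₁₀(d/10 pc) = 11.1 + 5 log₁₀(51.5/10)
  = 11.1 + 5 × 0.712 = 11.1 + 3.56 = 14.66.

14.66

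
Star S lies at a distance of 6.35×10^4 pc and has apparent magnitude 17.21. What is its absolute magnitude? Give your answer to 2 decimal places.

-1.80

M = m − 5 log₁₀(d/10 pc) = 17.21 − 5 log₁₀(6.35×10^4/10)
  = 17.21 − 5 × 3.803 = 17.21 − 19.01 = -1.80.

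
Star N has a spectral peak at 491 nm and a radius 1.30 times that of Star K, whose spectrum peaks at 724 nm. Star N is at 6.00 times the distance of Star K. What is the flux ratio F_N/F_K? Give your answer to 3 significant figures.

Wien's law: T_N/T_K = λ_K/λ_N = 724/491 = 1.475.
L_N/L_K = (R_N/R_K)²(T_N/T_K)⁴ = (1.30)²(1.475)⁴ = 7.989.
F_N/F_K = (L_N/L_K)/(d_N/d_K)² = 7.989/(6.00)² = 0.2219.

0.222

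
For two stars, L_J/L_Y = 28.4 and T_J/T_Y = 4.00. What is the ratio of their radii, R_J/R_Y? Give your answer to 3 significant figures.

0.333

L ∝ R²T⁴ gives R ∝ √L / T², so
R_J/R_Y = √(28.4) / (4.00)² = 5.329 / 16.00 = 0.3331.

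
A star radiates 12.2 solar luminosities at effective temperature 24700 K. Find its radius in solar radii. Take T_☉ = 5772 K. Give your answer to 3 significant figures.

0.191 solar radii

R/R_☉ = √(L/L_☉) / (T/T_☉)² = √(12.2) / (4.279)²
       = 3.493 / 18.31 = 0.1907.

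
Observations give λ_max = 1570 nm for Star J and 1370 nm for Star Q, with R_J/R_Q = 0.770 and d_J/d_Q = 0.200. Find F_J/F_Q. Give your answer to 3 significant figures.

Wien's law: T_J/T_Q = λ_Q/λ_J = 1370/1570 = 0.8726.
L_J/L_Q = (R_J/R_Q)²(T_J/T_Q)⁴ = (0.770)²(0.8726)⁴ = 0.3438.
F_J/F_Q = (L_J/L_Q)/(d_J/d_Q)² = 0.3438/(0.200)² = 8.594.

8.59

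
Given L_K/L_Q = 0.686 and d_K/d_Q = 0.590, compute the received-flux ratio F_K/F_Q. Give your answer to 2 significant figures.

2.0

F = L/(4πd²), so F_K/F_Q = (L_K/L_Q) / (d_K/d_Q)²
= 0.686 / (0.590)² = 0.686 / 0.3481 = 1.971.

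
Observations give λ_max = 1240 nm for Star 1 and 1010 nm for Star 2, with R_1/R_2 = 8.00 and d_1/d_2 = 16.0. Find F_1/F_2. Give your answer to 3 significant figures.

Wien's law: T_1/T_2 = λ_2/λ_1 = 1010/1240 = 0.8145.
L_1/L_2 = (R_1/R_2)²(T_1/T_2)⁴ = (8.00)²(0.8145)⁴ = 28.17.
F_1/F_2 = (L_1/L_2)/(d_1/d_2)² = 28.17/(16.0)² = 0.1100.

0.110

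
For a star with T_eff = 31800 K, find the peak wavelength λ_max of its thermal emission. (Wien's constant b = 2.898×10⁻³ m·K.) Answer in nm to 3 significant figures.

λ_max = b/T = 2.898×10⁻³ / 31800 = 9.11×10^-8 m = 91.13 nm.

91.1 nm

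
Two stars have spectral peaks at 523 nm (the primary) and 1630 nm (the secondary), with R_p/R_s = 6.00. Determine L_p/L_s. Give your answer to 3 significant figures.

Wien's law gives T ∝ 1/λ_max, so T_p/T_s = λ_s/λ_p = 1630/523 = 3.117.
Then L ∝ R²T⁴ gives L_p/L_s = (6.00)² × (3.117)⁴ = 36.00 × 94.35 = 3397.

3.40×10^3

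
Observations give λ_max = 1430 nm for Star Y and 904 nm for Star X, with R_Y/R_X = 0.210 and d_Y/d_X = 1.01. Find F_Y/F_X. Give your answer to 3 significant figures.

0.00690

Wien's law: T_Y/T_X = λ_X/λ_Y = 904/1430 = 0.6322.
L_Y/L_X = (R_Y/R_X)²(T_Y/T_X)⁴ = (0.210)²(0.6322)⁴ = 0.007043.
F_Y/F_X = (L_Y/L_X)/(d_Y/d_X)² = 0.007043/(1.01)² = 0.006904.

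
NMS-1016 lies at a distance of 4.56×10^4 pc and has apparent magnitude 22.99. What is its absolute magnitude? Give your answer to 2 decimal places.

4.70

M = m − 5 log₁₀(d/10 pc) = 22.99 − 5 log₁₀(4.56×10^4/10)
  = 22.99 − 5 × 3.659 = 22.99 − 18.29 = 4.70.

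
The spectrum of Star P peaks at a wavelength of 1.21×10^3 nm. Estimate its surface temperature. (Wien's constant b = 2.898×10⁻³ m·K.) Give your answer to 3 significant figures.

2.40×10^3 K

T = b/λ_max = 2.898×10⁻³ / (1.21×10^3×10⁻⁹) = 2395 K.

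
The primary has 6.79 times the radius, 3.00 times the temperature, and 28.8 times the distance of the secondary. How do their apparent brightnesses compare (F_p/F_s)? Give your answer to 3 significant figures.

L_p/L_s = (R_p/R_s)²(T_p/T_s)⁴ = (6.79)² × (3.00)⁴ = 3734.
F_p/F_s = (L_p/L_s)/(d_p/d_s)² = 3734 / (28.8)² = 4.502.

4.50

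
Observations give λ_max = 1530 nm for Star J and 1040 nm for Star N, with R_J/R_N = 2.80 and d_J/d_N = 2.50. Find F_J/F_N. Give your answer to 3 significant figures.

0.268

Wien's law: T_J/T_N = λ_N/λ_J = 1040/1530 = 0.6797.
L_J/L_N = (R_J/R_N)²(T_J/T_N)⁴ = (2.80)²(0.6797)⁴ = 1.674.
F_J/F_N = (L_J/L_N)/(d_J/d_N)² = 1.674/(2.50)² = 0.2678.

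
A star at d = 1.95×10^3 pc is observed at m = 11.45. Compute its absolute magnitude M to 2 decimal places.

M = m − 5 log₁₀(d/10 pc) = 11.45 − 5 log₁₀(1.95×10^3/10)
  = 11.45 − 5 × 2.290 = 11.45 − 11.45 = -0.00.

-0.00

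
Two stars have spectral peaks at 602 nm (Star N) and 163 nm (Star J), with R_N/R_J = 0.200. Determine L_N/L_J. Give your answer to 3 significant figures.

2.15×10^-4

Wien's law gives T ∝ 1/λ_max, so T_N/T_J = λ_J/λ_N = 163/602 = 0.2708.
Then L ∝ R²T⁴ gives L_N/L_J = (0.200)² × (0.2708)⁴ = 0.04000 × 0.005375 = 2.150×10^-4.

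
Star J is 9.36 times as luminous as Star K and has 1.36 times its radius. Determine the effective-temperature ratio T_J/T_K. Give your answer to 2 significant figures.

1.5

L ∝ R²T⁴ gives T ∝ (L/R²)^(1/4), so
T_J/T_K = (9.36 / 1.36²)^(1/4) = (5.061)^(1/4) = 1.500.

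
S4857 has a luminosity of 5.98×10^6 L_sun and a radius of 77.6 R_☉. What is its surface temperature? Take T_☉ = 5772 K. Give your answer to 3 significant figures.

T/T_☉ = (L/L_☉)^(1/4) / (R/R_☉)^(1/2)
T = 5772 × (5.98×10^6)^(1/4) / √(77.6) = 5772 × 49.45 / 8.809 = 3.240×10^4 K.

3.24×10^4 K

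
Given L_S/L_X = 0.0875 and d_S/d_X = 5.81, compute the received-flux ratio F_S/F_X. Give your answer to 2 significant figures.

F = L/(4πd²), so F_S/F_X = (L_S/L_X) / (d_S/d_X)²
= 0.0875 / (5.81)² = 0.0875 / 33.76 = 0.002592.

0.0026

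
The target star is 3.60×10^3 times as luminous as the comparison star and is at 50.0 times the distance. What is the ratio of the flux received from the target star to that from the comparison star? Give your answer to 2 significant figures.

1.4

F = L/(4πd²), so F_t/F_c = (L_t/L_c) / (d_t/d_c)²
= 3.60×10^3 / (50.0)² = 3.60×10^3 / 2500 = 1.440.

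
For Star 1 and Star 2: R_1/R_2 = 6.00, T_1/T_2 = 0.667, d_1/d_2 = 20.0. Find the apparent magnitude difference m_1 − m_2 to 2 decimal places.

4.37

L_1/L_2 = (6.00)²(0.667)⁴ = 7.125.
F_1/F_2 = (L_1/L_2)/(d_1/d_2)² = 7.125/400.0 = 0.01781.
m_1 − m_2 = −2.5 log₁₀(0.01781) = 4.37.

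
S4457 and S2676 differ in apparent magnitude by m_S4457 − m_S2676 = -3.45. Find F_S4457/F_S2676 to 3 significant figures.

24.0

F_S4457/F_S2676 = 10^(−(m_S4457 − m_S2676)/2.5) = 10^(3.45/2.5) = 10^1.380 = 23.99.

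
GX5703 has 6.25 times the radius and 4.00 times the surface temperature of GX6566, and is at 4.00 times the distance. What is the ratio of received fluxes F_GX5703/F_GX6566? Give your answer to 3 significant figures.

625

L_GX5703/L_GX6566 = (R_GX5703/R_GX6566)²(T_GX5703/T_GX6566)⁴ = (6.25)² × (4.00)⁴ = 1.000×10^4.
F_GX5703/F_GX6566 = (L_GX5703/L_GX6566)/(d_GX5703/d_GX6566)² = 1.000×10^4 / (4.00)² = 625.0.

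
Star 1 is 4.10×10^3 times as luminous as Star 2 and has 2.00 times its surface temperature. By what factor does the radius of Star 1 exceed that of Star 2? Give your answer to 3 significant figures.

L ∝ R²T⁴ gives R ∝ √L / T², so
R_1/R_2 = √(4.10×10^3) / (2.00)² = 64.03 / 4.000 = 16.01.

16.0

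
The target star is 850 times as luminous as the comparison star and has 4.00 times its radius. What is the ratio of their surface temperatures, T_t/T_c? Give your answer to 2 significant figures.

2.7

L ∝ R²T⁴ gives T ∝ (L/R²)^(1/4), so
T_t/T_c = (850 / 4.00²)^(1/4) = (53.12)^(1/4) = 2.700.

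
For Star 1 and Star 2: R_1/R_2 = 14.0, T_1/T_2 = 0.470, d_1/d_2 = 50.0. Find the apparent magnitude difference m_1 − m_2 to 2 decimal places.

6.04

L_1/L_2 = (14.0)²(0.470)⁴ = 9.564.
F_1/F_2 = (L_1/L_2)/(d_1/d_2)² = 9.564/2500 = 0.003826.
m_1 − m_2 = −2.5 log₁₀(0.003826) = 6.04.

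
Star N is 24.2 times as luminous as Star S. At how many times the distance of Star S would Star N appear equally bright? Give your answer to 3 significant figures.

4.92

Equal flux requires L_N/d_N² = L_S/d_S², so d_N/d_S = √(L_N/L_S)
= √(24.2) = 4.919.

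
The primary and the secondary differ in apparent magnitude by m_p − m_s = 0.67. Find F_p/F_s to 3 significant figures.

0.540

F_p/F_s = 10^(−(m_p − m_s)/2.5) = 10^(-0.67/2.5) = 10^-0.268 = 0.5395.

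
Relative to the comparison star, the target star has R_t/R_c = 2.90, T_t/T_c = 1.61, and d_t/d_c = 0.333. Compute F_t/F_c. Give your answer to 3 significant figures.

510

L_t/L_c = (R_t/R_c)²(T_t/T_c)⁴ = (2.90)² × (1.61)⁴ = 56.51.
F_t/F_c = (L_t/L_c)/(d_t/d_c)² = 56.51 / (0.333)² = 509.6.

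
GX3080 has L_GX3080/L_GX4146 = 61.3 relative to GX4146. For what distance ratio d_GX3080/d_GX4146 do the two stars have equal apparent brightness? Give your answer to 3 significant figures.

Equal flux requires L_GX3080/d_GX3080² = L_GX4146/d_GX4146², so d_GX3080/d_GX4146 = √(L_GX3080/L_GX4146)
= √(61.3) = 7.829.

7.83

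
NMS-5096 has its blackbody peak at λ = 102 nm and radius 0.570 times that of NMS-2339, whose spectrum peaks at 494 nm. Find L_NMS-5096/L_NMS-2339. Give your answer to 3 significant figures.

179

Wien's law gives T ∝ 1/λ_max, so T_NMS-5096/T_NMS-2339 = λ_NMS-2339/λ_NMS-5096 = 494/102 = 4.843.
Then L ∝ R²T⁴ gives L_NMS-5096/L_NMS-2339 = (0.570)² × (4.843)⁴ = 0.3249 × 550.2 = 178.8.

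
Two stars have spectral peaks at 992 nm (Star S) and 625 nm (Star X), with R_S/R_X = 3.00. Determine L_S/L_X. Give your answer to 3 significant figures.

1.42

Wien's law gives T ∝ 1/λ_max, so T_S/T_X = λ_X/λ_S = 625/992 = 0.6300.
Then L ∝ R²T⁴ gives L_S/L_X = (3.00)² × (0.6300)⁴ = 9.000 × 0.1576 = 1.418.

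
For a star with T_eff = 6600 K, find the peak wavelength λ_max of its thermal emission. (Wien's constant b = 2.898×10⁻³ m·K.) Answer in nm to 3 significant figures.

λ_max = b/T = 2.898×10⁻³ / 6600 = 4.39×10^-7 m = 439.1 nm.

439 nm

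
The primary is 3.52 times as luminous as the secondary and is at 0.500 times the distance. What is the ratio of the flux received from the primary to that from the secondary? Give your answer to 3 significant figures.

F = L/(4πd²), so F_p/F_s = (L_p/L_s) / (d_p/d_s)²
= 3.52 / (0.500)² = 3.52 / 0.2500 = 14.08.

14.1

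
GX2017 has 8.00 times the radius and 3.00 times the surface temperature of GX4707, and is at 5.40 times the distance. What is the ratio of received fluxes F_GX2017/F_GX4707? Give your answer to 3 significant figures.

L_GX2017/L_GX4707 = (R_GX2017/R_GX4707)²(T_GX2017/T_GX4707)⁴ = (8.00)² × (3.00)⁴ = 5184.
F_GX2017/F_GX4707 = (L_GX2017/L_GX4707)/(d_GX2017/d_GX4707)² = 5184 / (5.40)² = 177.8.

178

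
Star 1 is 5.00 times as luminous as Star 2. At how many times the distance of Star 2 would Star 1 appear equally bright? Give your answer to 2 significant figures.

2.2

Equal flux requires L_1/d_1² = L_2/d_2², so d_1/d_2 = √(L_1/L_2)
= √(5.00) = 2.236.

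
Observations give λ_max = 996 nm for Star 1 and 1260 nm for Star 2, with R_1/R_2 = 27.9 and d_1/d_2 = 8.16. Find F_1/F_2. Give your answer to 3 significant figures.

Wien's law: T_1/T_2 = λ_2/λ_1 = 1260/996 = 1.265.
L_1/L_2 = (R_1/R_2)²(T_1/T_2)⁴ = (27.9)²(1.265)⁴ = 1994.
F_1/F_2 = (L_1/L_2)/(d_1/d_2)² = 1994/(8.16)² = 29.94.

29.9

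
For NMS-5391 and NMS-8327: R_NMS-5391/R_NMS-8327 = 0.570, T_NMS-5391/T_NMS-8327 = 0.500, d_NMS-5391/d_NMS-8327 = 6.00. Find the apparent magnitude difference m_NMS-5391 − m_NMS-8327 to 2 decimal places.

L_NMS-5391/L_NMS-8327 = (0.570)²(0.500)⁴ = 0.02031.
F_NMS-5391/F_NMS-8327 = (L_NMS-5391/L_NMS-8327)/(d_NMS-5391/d_NMS-8327)² = 0.02031/36.00 = 5.641×10^-4.
m_NMS-5391 − m_NMS-8327 = −2.5 log₁₀(5.641×10^-4) = 8.12.

8.12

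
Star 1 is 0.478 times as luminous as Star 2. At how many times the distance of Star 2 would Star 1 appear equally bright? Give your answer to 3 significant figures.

Equal flux requires L_1/d_1² = L_2/d_2², so d_1/d_2 = √(L_1/L_2)
= √(0.478) = 0.6914.

0.691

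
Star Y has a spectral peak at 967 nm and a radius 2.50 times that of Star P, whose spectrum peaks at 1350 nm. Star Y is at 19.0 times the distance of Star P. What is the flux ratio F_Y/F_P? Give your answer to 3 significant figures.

Wien's law: T_Y/T_P = λ_P/λ_Y = 1350/967 = 1.396.
L_Y/L_P = (R_Y/R_P)²(T_Y/T_P)⁴ = (2.50)²(1.396)⁴ = 23.74.
F_Y/F_P = (L_Y/L_P)/(d_Y/d_P)² = 23.74/(19.0)² = 0.06577.

0.0658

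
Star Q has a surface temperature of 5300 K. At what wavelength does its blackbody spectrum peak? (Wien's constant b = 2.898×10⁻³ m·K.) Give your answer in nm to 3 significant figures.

547 nm

λ_max = b/T = 2.898×10⁻³ / 5300 = 5.47×10^-7 m = 546.8 nm.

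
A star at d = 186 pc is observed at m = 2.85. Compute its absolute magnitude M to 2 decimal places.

M = m − 5 log₁₀(d/10 pc) = 2.85 − 5 log₁₀(186/10)
  = 2.85 − 5 × 1.270 = 2.85 − 6.35 = -3.50.

-3.50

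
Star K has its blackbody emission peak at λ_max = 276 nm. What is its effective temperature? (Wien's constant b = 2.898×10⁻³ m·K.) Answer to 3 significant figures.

1.05×10^4 K

T = b/λ_max = 2.898×10⁻³ / (276×10⁻⁹) = 1.050×10^4 K.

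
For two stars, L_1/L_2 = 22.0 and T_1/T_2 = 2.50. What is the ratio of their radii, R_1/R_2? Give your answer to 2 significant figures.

0.75

L ∝ R²T⁴ gives R ∝ √L / T², so
R_1/R_2 = √(22.0) / (2.50)² = 4.690 / 6.250 = 0.7505.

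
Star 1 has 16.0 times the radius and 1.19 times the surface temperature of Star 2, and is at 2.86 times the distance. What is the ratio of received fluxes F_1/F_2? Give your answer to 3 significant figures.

62.8

L_1/L_2 = (R_1/R_2)²(T_1/T_2)⁴ = (16.0)² × (1.19)⁴ = 513.4.
F_1/F_2 = (L_1/L_2)/(d_1/d_2)² = 513.4 / (2.86)² = 62.76.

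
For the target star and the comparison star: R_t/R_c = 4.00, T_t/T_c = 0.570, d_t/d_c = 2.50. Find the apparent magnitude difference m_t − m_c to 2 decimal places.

L_t/L_c = (4.00)²(0.570)⁴ = 1.689.
F_t/F_c = (L_t/L_c)/(d_t/d_c)² = 1.689/6.250 = 0.2702.
m_t − m_c = −2.5 log₁₀(0.2702) = 1.42.

1.42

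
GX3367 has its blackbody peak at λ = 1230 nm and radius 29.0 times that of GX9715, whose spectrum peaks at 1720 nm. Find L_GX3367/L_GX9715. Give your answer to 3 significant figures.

Wien's law gives T ∝ 1/λ_max, so T_GX3367/T_GX9715 = λ_GX9715/λ_GX3367 = 1720/1230 = 1.398.
Then L ∝ R²T⁴ gives L_GX3367/L_GX9715 = (29.0)² × (1.398)⁴ = 841.0 × 3.824 = 3216.

3.22×10^3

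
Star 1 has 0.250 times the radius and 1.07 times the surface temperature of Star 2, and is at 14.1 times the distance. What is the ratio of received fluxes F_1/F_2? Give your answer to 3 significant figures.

L_1/L_2 = (R_1/R_2)²(T_1/T_2)⁴ = (0.250)² × (1.07)⁴ = 0.08192.
F_1/F_2 = (L_1/L_2)/(d_1/d_2)² = 0.08192 / (14.1)² = 4.121×10^-4.

4.12×10^-4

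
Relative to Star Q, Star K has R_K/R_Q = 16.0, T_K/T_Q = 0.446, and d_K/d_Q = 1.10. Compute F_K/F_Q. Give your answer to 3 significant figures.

8.37

L_K/L_Q = (R_K/R_Q)²(T_K/T_Q)⁴ = (16.0)² × (0.446)⁴ = 10.13.
F_K/F_Q = (L_K/L_Q)/(d_K/d_Q)² = 10.13 / (1.10)² = 8.371.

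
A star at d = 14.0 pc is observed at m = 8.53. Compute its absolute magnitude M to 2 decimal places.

M = m − 5 log₁₀(d/10 pc) = 8.53 − 5 log₁₀(14.0/10)
  = 8.53 − 5 × 0.146 = 8.53 − 0.73 = 7.80.

7.80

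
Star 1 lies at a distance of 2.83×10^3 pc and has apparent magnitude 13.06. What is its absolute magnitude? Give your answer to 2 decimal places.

0.80

M = m − 5 log₁₀(d/10 pc) = 13.06 − 5 log₁₀(2.83×10^3/10)
  = 13.06 − 5 × 2.452 = 13.06 − 12.26 = 0.80.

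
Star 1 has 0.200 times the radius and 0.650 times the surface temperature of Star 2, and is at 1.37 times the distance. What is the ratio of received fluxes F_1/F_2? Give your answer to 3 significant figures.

0.00380

L_1/L_2 = (R_1/R_2)²(T_1/T_2)⁴ = (0.200)² × (0.650)⁴ = 0.007140.
F_1/F_2 = (L_1/L_2)/(d_1/d_2)² = 0.007140 / (1.37)² = 0.003804.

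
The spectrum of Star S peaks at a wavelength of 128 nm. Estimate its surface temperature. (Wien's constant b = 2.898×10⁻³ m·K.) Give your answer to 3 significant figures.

2.26×10^4 K

T = b/λ_max = 2.898×10⁻³ / (128×10⁻⁹) = 2.264×10^4 K.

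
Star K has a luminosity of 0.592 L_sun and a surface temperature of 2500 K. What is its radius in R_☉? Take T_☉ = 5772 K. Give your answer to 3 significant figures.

4.10 R_☉

R/R_☉ = √(L/L_☉) / (T/T_☉)² = √(0.592) / (0.4331)²
       = 0.7694 / 0.1876 = 4.101.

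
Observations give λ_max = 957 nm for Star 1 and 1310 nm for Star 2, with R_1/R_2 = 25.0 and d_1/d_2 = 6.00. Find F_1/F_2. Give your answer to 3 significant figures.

Wien's law: T_1/T_2 = λ_2/λ_1 = 1310/957 = 1.369.
L_1/L_2 = (R_1/R_2)²(T_1/T_2)⁴ = (25.0)²(1.369)⁴ = 2194.
F_1/F_2 = (L_1/L_2)/(d_1/d_2)² = 2194/(6.00)² = 60.96.

61.0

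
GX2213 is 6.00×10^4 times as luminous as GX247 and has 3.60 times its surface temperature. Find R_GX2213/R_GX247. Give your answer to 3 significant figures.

18.9

L ∝ R²T⁴ gives R ∝ √L / T², so
R_GX2213/R_GX247 = √(6.00×10^4) / (3.60)² = 244.9 / 12.96 = 18.90.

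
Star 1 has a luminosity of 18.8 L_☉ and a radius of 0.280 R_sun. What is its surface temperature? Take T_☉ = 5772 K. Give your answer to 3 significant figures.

2.27×10^4 K

T/T_☉ = (L/L_☉)^(1/4) / (R/R_☉)^(1/2)
T = 5772 × (18.8)^(1/4) / √(0.280) = 5772 × 2.082 / 0.5292 = 2.271×10^4 K.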